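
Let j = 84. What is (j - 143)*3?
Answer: -177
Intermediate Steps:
(j - 143)*3 = (84 - 143)*3 = -59*3 = -177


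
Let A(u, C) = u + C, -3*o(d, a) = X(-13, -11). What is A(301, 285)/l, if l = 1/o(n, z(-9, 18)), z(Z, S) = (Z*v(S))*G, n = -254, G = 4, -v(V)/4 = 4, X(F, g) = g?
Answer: 6446/3 ≈ 2148.7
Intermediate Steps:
v(V) = -16 (v(V) = -4*4 = -16)
z(Z, S) = -64*Z (z(Z, S) = (Z*(-16))*4 = -16*Z*4 = -64*Z)
o(d, a) = 11/3 (o(d, a) = -1/3*(-11) = 11/3)
l = 3/11 (l = 1/(11/3) = 3/11 ≈ 0.27273)
A(u, C) = C + u
A(301, 285)/l = (285 + 301)/(3/11) = 586*(11/3) = 6446/3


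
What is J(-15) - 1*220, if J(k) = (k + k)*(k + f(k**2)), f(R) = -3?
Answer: 320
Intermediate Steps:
J(k) = 2*k*(-3 + k) (J(k) = (k + k)*(k - 3) = (2*k)*(-3 + k) = 2*k*(-3 + k))
J(-15) - 1*220 = 2*(-15)*(-3 - 15) - 1*220 = 2*(-15)*(-18) - 220 = 540 - 220 = 320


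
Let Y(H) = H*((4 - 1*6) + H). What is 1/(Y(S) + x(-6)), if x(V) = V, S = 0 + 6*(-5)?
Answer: 1/954 ≈ 0.0010482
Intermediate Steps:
S = -30 (S = 0 - 30 = -30)
Y(H) = H*(-2 + H) (Y(H) = H*((4 - 6) + H) = H*(-2 + H))
1/(Y(S) + x(-6)) = 1/(-30*(-2 - 30) - 6) = 1/(-30*(-32) - 6) = 1/(960 - 6) = 1/954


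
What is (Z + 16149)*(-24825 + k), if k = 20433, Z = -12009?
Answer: -18182880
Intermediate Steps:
(Z + 16149)*(-24825 + k) = (-12009 + 16149)*(-24825 + 20433) = 4140*(-4392) = -18182880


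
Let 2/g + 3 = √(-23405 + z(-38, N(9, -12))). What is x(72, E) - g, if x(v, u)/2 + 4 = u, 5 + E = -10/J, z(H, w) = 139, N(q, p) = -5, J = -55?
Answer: -4515284/256025 + 2*I*√23266/23275 ≈ -17.636 + 0.013107*I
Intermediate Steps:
E = -53/11 (E = -5 - 10/(-55) = -5 - 10*(-1/55) = -5 + 2/11 = -53/11 ≈ -4.8182)
x(v, u) = -8 + 2*u
g = 2/(-3 + I*√23266) (g = 2/(-3 + √(-23405 + 139)) = 2/(-3 + √(-23266)) = 2/(-3 + I*√23266) ≈ -0.00025779 - 0.013107*I)
x(72, E) - g = (-8 + 2*(-53/11)) - (-6/23275 - 2*I*√23266/23275) = (-8 - 106/11) + (6/23275 + 2*I*√23266/23275) = -194/11 + (6/23275 + 2*I*√23266/23275) = -4515284/256025 + 2*I*√23266/23275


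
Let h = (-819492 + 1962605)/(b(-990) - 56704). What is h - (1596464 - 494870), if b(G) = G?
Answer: -63556507349/57694 ≈ -1.1016e+6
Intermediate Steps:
h = -1143113/57694 (h = (-819492 + 1962605)/(-990 - 56704) = 1143113/(-57694) = 1143113*(-1/57694) = -1143113/57694 ≈ -19.813)
h - (1596464 - 494870) = -1143113/57694 - (1596464 - 494870) = -1143113/57694 - 1*1101594 = -1143113/57694 - 1101594 = -63556507349/57694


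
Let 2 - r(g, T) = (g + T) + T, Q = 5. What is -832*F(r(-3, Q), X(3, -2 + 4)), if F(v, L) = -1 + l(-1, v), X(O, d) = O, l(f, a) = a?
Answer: 4992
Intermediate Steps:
r(g, T) = 2 - g - 2*T (r(g, T) = 2 - ((g + T) + T) = 2 - ((T + g) + T) = 2 - (g + 2*T) = 2 + (-g - 2*T) = 2 - g - 2*T)
F(v, L) = -1 + v
-832*F(r(-3, Q), X(3, -2 + 4)) = -832*(-1 + (2 - 1*(-3) - 2*5)) = -832*(-1 + (2 + 3 - 10)) = -832*(-1 - 5) = -832*(-6) = 4992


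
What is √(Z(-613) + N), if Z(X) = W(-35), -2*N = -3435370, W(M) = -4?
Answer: √1717681 ≈ 1310.6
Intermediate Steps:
N = 1717685 (N = -½*(-3435370) = 1717685)
Z(X) = -4
√(Z(-613) + N) = √(-4 + 1717685) = √1717681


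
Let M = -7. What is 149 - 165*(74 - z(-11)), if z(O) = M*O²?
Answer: -151816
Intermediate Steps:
z(O) = -7*O²
149 - 165*(74 - z(-11)) = 149 - 165*(74 - (-7)*(-11)²) = 149 - 165*(74 - (-7)*121) = 149 - 165*(74 - 1*(-847)) = 149 - 165*(74 + 847) = 149 - 165*921 = 149 - 151965 = -151816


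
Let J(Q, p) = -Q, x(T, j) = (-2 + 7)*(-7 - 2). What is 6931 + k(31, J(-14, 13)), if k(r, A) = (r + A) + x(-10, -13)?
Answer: 6931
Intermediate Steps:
x(T, j) = -45 (x(T, j) = 5*(-9) = -45)
k(r, A) = -45 + A + r (k(r, A) = (r + A) - 45 = (A + r) - 45 = -45 + A + r)
6931 + k(31, J(-14, 13)) = 6931 + (-45 - 1*(-14) + 31) = 6931 + (-45 + 14 + 31) = 6931 + 0 = 6931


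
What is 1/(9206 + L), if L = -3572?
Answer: 1/5634 ≈ 0.00017749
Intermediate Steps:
1/(9206 + L) = 1/(9206 - 3572) = 1/5634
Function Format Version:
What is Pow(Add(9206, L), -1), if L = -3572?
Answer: Rational(1, 5634) ≈ 0.00017749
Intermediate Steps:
Pow(Add(9206, L), -1) = Pow(Add(9206, -3572), -1) = Pow(5634, -1) = Rational(1, 5634)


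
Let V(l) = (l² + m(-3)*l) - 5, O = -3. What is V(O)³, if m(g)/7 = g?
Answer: 300763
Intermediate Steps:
m(g) = 7*g
V(l) = -5 + l² - 21*l (V(l) = (l² + (7*(-3))*l) - 5 = (l² - 21*l) - 5 = -5 + l² - 21*l)
V(O)³ = (-5 + (-3)² - 21*(-3))³ = (-5 + 9 + 63)³ = 67³ = 300763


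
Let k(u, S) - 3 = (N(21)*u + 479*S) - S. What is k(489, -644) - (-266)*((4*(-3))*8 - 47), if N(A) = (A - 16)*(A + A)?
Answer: -243177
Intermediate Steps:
N(A) = 2*A*(-16 + A) (N(A) = (-16 + A)*(2*A) = 2*A*(-16 + A))
k(u, S) = 3 + 210*u + 478*S (k(u, S) = 3 + (((2*21*(-16 + 21))*u + 479*S) - S) = 3 + (((2*21*5)*u + 479*S) - S) = 3 + ((210*u + 479*S) - S) = 3 + (210*u + 478*S) = 3 + 210*u + 478*S)
k(489, -644) - (-266)*((4*(-3))*8 - 47) = (3 + 210*489 + 478*(-644)) - (-266)*((4*(-3))*8 - 47) = (3 + 102690 - 307832) - (-266)*(-12*8 - 47) = -205139 - (-266)*(-96 - 47) = -205139 - (-266)*(-143) = -205139 - 1*38038 = -205139 - 38038 = -243177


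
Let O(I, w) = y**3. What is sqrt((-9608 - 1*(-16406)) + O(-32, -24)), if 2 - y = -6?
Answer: sqrt(7310) ≈ 85.499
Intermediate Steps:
y = 8 (y = 2 - 1*(-6) = 2 + 6 = 8)
O(I, w) = 512 (O(I, w) = 8**3 = 512)
sqrt((-9608 - 1*(-16406)) + O(-32, -24)) = sqrt((-9608 - 1*(-16406)) + 512) = sqrt((-9608 + 16406) + 512) = sqrt(6798 + 512) = sqrt(7310)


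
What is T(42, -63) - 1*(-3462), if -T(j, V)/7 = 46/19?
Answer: 65456/19 ≈ 3445.1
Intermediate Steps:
T(j, V) = -322/19
T(42, -63) - 1*(-3462) = -322/19 - 1*(-3462) = -322/19 + 3462 = 65456/19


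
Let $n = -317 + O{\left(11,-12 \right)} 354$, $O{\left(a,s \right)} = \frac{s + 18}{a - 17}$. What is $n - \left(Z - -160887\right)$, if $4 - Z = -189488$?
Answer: $-351050$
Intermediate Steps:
$Z = 189492$ ($Z = 4 - -189488 = 4 + 189488 = 189492$)
$O{\left(a,s \right)} = \frac{18 + s}{-17 + a}$
$n = -671$ ($n = -317 + \frac{18 - 12}{-17 + 11} \cdot 354 = -317 + \frac{1}{-6} \cdot 6 \cdot 354 = -317 + \left(- \frac{1}{6}\right) 6 \cdot 354 = -317 - 354 = -671$)
$n - \left(Z - -160887\right) = -671 - \left(189492 - -160887\right) = -671 - \left(189492 + 160887\right) = -671 - 350379 = -351050$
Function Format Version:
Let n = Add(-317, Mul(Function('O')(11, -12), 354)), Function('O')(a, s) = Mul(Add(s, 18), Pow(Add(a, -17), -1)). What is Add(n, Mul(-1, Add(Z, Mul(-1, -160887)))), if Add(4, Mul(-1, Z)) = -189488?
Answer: -351050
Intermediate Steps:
Z = 189492 (Z = Add(4, Mul(-1, -189488)) = Add(4, 189488) = 189492)
Function('O')(a, s) = Mul(Pow(Add(-17, a), -1), Add(18, s)) (Function('O')(a, s) = Mul(Add(18, s), Pow(Add(-17, a), -1)) = Mul(Pow(Add(-17, a), -1), Add(18, s)))
n = -671 (n = Add(-317, Mul(Mul(Pow(Add(-17, 11), -1), Add(18, -12)), 354)) = Add(-317, Mul(Mul(Pow(-6, -1), 6), 354)) = Add(-317, Mul(Mul(Rational(-1, 6), 6), 354)) = Add(-317, Mul(-1, 354)) = Add(-317, -354) = -671)
Add(n, Mul(-1, Add(Z, Mul(-1, -160887)))) = Add(-671, Mul(-1, Add(189492, Mul(-1, -160887)))) = Add(-671, Mul(-1, Add(189492, 160887))) = Add(-671, Mul(-1, 350379)) = Add(-671, -350379) = -351050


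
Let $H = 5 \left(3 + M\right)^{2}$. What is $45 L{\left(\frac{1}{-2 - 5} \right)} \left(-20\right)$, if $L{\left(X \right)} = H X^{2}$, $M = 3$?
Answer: $- \frac{162000}{49} \approx -3306.1$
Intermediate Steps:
$H = 180$ ($H = 5 \left(3 + 3\right)^{2} = 5 \cdot 6^{2} = 5 \cdot 36 = 180$)
$L{\left(X \right)} = 180 X^{2}$
$45 L{\left(\frac{1}{-2 - 5} \right)} \left(-20\right) = 45 \cdot 180 \left(\frac{1}{-2 - 5}\right)^{2} \left(-20\right) = 45 \cdot 180 \left(\frac{1}{-7}\right)^{2} \left(-20\right) = 45 \cdot 180 \left(- \frac{1}{7}\right)^{2} \left(-20\right) = 45 \cdot 180 \cdot \frac{1}{49} \left(-20\right) = 45 \cdot \frac{180}{49} \left(-20\right) = \frac{8100}{49} \left(-20\right) = - \frac{162000}{49}$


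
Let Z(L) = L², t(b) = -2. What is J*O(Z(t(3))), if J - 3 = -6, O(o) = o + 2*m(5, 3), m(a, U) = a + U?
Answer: -60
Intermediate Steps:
m(a, U) = U + a
O(o) = 16 + o (O(o) = o + 2*(3 + 5) = o + 2*8 = o + 16 = 16 + o)
J = -3 (J = 3 - 6 = -3)
J*O(Z(t(3))) = -3*(16 + (-2)²) = -3*(16 + 4) = -3*20 = -60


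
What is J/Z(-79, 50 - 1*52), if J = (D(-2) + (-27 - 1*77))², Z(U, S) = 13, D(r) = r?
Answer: 11236/13 ≈ 864.31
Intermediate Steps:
J = 11236 (J = (-2 + (-27 - 1*77))² = (-2 + (-27 - 77))² = (-2 - 104)² = (-106)² = 11236)
J/Z(-79, 50 - 1*52) = 11236/13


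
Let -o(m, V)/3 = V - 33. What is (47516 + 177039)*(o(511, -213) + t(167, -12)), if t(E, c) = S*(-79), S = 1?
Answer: 147981745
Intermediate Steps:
o(m, V) = 99 - 3*V (o(m, V) = -3*(V - 33) = -3*(-33 + V) = 99 - 3*V)
t(E, c) = -79 (t(E, c) = 1*(-79) = -79)
(47516 + 177039)*(o(511, -213) + t(167, -12)) = (47516 + 177039)*((99 - 3*(-213)) - 79) = 224555*((99 + 639) - 79) = 224555*(738 - 79) = 224555*659 = 147981745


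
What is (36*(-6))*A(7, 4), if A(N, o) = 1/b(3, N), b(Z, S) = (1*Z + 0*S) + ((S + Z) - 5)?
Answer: -27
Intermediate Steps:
b(Z, S) = -5 + S + 2*Z (b(Z, S) = (Z + 0) + (-5 + S + Z) = Z + (-5 + S + Z) = -5 + S + 2*Z)
A(N, o) = 1/(1 + N) (A(N, o) = 1/(-5 + N + 2*3) = 1/(-5 + N + 6) = 1/(1 + N))
(36*(-6))*A(7, 4) = (36*(-6))/(1 + 7) = -216/8 = -216*⅛ = -27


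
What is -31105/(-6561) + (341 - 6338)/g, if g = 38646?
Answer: 129193057/28172934 ≈ 4.5857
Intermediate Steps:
-31105/(-6561) + (341 - 6338)/g = -31105/(-6561) + (341 - 6338)/38646 = -31105*(-1/6561) - 5997*1/38646 = 31105/6561 - 1999/12882 = 129193057/28172934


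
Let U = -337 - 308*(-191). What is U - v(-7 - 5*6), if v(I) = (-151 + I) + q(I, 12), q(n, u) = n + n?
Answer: 58753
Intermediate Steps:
q(n, u) = 2*n
U = 58491 (U = -337 + 58828 = 58491)
v(I) = -151 + 3*I (v(I) = (-151 + I) + 2*I = -151 + 3*I)
U - v(-7 - 5*6) = 58491 - (-151 + 3*(-7 - 5*6)) = 58491 - (-151 + 3*(-7 - 30)) = 58491 - (-151 + 3*(-37)) = 58491 - (-151 - 111) = 58491 - 1*(-262) = 58491 + 262 = 58753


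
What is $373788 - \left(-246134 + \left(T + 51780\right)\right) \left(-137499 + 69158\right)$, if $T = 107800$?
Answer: $-5914813126$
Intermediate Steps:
$373788 - \left(-246134 + \left(T + 51780\right)\right) \left(-137499 + 69158\right) = 373788 - \left(-246134 + \left(107800 + 51780\right)\right) \left(-137499 + 69158\right) = 373788 - \left(-246134 + 159580\right) \left(-68341\right) = 373788 - \left(-86554\right) \left(-68341\right) = 373788 - 5915186914 = -5914813126$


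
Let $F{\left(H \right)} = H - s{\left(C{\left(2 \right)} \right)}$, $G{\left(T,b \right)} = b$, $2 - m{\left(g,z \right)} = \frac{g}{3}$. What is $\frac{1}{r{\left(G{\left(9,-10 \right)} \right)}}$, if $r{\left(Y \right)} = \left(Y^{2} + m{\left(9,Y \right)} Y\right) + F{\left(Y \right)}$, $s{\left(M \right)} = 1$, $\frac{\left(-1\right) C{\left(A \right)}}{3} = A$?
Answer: $\frac{1}{99} \approx 0.010101$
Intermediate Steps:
$m{\left(g,z \right)} = 2 - \frac{g}{3}$
$C{\left(A \right)} = - 3 A$
$F{\left(H \right)} = -1 + H$ ($F{\left(H \right)} = H - 1 = -1 + H$)
$r{\left(Y \right)} = -1 + Y^{2}$ ($r{\left(Y \right)} = \left(Y^{2} + \left(2 - 3\right) Y\right) + \left(-1 + Y\right) = \left(Y^{2} - Y\right) + \left(-1 + Y\right) = -1 + Y^{2}$)
$\frac{1}{r{\left(G{\left(9,-10 \right)} \right)}} = \frac{1}{-1 + \left(-10\right)^{2}} = \frac{1}{-1 + 100} = \frac{1}{99}$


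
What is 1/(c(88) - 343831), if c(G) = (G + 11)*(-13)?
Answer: -1/345118 ≈ -2.8976e-6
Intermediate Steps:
c(G) = -143 - 13*G (c(G) = (11 + G)*(-13) = -143 - 13*G)
1/(c(88) - 343831) = 1/((-143 - 13*88) - 343831) = 1/((-143 - 1144) - 343831) = 1/(-1287 - 343831) = 1/(-345118) = -1/345118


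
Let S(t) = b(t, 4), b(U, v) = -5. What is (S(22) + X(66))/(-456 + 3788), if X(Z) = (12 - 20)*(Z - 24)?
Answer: -341/3332 ≈ -0.10234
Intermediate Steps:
X(Z) = 192 - 8*Z (X(Z) = -8*(-24 + Z) = 192 - 8*Z)
S(t) = -5
(S(22) + X(66))/(-456 + 3788) = (-5 + (192 - 8*66))/(-456 + 3788) = (-5 + (192 - 528))/3332 = (-5 - 336)*(1/3332) = -341*1/3332 = -341/3332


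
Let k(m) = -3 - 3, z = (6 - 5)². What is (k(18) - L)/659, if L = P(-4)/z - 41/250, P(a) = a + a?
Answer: 541/164750 ≈ 0.0032838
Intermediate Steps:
P(a) = 2*a
z = 1 (z = 1² = 1)
k(m) = -6
L = -2041/250 (L = (2*(-4))/1 - 41/250 = -8*1 - 41*1/250 = -8 - 41/250 = -2041/250 ≈ -8.1640)
(k(18) - L)/659 = (-6 - 1*(-2041/250))/659 = (-6 + 2041/250)*(1/659) = (541/250)*(1/659) = 541/164750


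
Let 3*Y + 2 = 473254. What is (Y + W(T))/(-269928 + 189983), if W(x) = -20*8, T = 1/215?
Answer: -472772/239835 ≈ -1.9712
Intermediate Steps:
T = 1/215 ≈ 0.0046512
Y = 473252/3 (Y = -⅔ + (⅓)*473254 = -⅔ + 473254/3 = 473252/3 ≈ 1.5775e+5)
W(x) = -160
(Y + W(T))/(-269928 + 189983) = (473252/3 - 160)/(-269928 + 189983) = (472772/3)/(-79945) = (472772/3)*(-1/79945) = -472772/239835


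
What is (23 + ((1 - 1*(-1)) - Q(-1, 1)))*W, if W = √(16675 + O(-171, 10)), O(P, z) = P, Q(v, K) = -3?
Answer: 56*√4126 ≈ 3597.1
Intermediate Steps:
W = 2*√4126 (W = √(16675 - 171) = √16504 = 2*√4126 ≈ 128.47)
(23 + ((1 - 1*(-1)) - Q(-1, 1)))*W = (23 + ((1 - 1*(-1)) - 1*(-3)))*(2*√4126) = (23 + ((1 + 1) + 3))*(2*√4126) = (23 + (2 + 3))*(2*√4126) = (23 + 5)*(2*√4126) = 28*(2*√4126) = 56*√4126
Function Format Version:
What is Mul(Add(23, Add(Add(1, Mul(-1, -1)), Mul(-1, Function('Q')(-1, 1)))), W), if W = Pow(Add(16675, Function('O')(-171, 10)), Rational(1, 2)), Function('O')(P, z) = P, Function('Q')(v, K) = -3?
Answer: Mul(56, Pow(4126, Rational(1, 2))) ≈ 3597.1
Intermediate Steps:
W = Mul(2, Pow(4126, Rational(1, 2))) (W = Pow(Add(16675, -171), Rational(1, 2)) = Pow(16504, Rational(1, 2)) = Mul(2, Pow(4126, Rational(1, 2))) ≈ 128.47)
Mul(Add(23, Add(Add(1, Mul(-1, -1)), Mul(-1, Function('Q')(-1, 1)))), W) = Mul(Add(23, Add(Add(1, Mul(-1, -1)), Mul(-1, -3))), Mul(2, Pow(4126, Rational(1, 2)))) = Mul(Add(23, Add(Add(1, 1), 3)), Mul(2, Pow(4126, Rational(1, 2)))) = Mul(Add(23, Add(2, 3)), Mul(2, Pow(4126, Rational(1, 2)))) = Mul(Add(23, 5), Mul(2, Pow(4126, Rational(1, 2)))) = Mul(28, Mul(2, Pow(4126, Rational(1, 2)))) = Mul(56, Pow(4126, Rational(1, 2)))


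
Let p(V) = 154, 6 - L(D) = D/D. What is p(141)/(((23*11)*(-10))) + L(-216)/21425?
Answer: -5976/98555 ≈ -0.060636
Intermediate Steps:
L(D) = 5 (L(D) = 6 - D/D = 6 - 1*1 = 6 - 1 = 5)
p(141)/(((23*11)*(-10))) + L(-216)/21425 = 154/(((23*11)*(-10))) + 5/21425 = 154/((253*(-10))) + 5*(1/21425) = 154/(-2530) + 1/4285 = 154*(-1/2530) + 1/4285 = -7/115 + 1/4285 = -5976/98555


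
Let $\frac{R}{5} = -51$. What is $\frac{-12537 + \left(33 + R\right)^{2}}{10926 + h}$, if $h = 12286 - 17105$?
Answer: $\frac{36747}{6107} \approx 6.0172$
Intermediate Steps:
$h = -4819$
$R = -255$ ($R = 5 \left(-51\right) = -255$)
$\frac{-12537 + \left(33 + R\right)^{2}}{10926 + h} = \frac{-12537 + \left(33 - 255\right)^{2}}{10926 - 4819} = \frac{-12537 + \left(-222\right)^{2}}{6107} = \left(-12537 + 49284\right) \frac{1}{6107} = 36747 \cdot \frac{1}{6107} = \frac{36747}{6107}$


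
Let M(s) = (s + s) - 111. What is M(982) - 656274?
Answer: -654421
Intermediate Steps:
M(s) = -111 + 2*s (M(s) = 2*s - 111 = -111 + 2*s)
M(982) - 656274 = (-111 + 2*982) - 656274 = (-111 + 1964) - 656274 = 1853 - 656274 = -654421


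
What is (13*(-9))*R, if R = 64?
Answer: -7488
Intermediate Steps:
(13*(-9))*R = (13*(-9))*64 = -117*64 = -7488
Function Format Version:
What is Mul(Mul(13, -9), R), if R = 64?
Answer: -7488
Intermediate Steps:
Mul(Mul(13, -9), R) = Mul(Mul(13, -9), 64) = Mul(-117, 64) = -7488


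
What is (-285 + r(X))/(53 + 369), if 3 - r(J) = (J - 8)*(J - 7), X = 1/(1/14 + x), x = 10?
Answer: -3345182/4194891 ≈ -0.79744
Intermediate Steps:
X = 14/141 (X = 1/(1/14 + 10) = 1/(141/14) = 14/141 ≈ 0.099291)
r(J) = 3 - (-8 + J)*(-7 + J) (r(J) = 3 - (J - 8)*(J - 7) = 3 - (-8 + J)*(-7 + J))
(-285 + r(X))/(53 + 369) = (-285 + (-53 - (14/141)² + 15*(14/141)))/(53 + 369) = (-285 + (-53 - 1*196/19881 + 70/47))/422 = (-285 + (-53 - 196/19881 + 70/47))*(1/422) = (-285 - 1024279/19881)*(1/422) = -6690364/19881*1/422 = -3345182/4194891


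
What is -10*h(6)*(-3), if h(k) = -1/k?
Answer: -5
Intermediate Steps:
-10*h(6)*(-3) = -(-10)/6*(-3) = -10*(-1/6)*(-3) = (5/3)*(-3) = -5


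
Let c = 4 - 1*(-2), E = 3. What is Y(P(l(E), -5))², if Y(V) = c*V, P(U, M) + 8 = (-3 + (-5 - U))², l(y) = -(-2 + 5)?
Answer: 10404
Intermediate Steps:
l(y) = -3 (l(y) = -1*3 = -3)
P(U, M) = -8 + (-8 - U)² (P(U, M) = -8 + (-3 + (-5 - U))² = -8 + (-8 - U)²)
c = 6 (c = 4 + 2 = 6)
Y(V) = 6*V
Y(P(l(E), -5))² = (6*(-8 + (8 - 3)²))² = (6*(-8 + 5²))² = (6*(-8 + 25))² = (6*17)² = 102² = 10404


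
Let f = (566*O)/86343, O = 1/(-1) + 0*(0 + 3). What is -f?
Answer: 566/86343 ≈ 0.0065553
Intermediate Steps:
O = -1 (O = -1 + 0*3 = -1 + 0 = -1)
f = -566/86343 (f = (566*(-1))/86343 = -566*1/86343 = -566/86343 ≈ -0.0065553)
-f = -1*(-566/86343) = 566/86343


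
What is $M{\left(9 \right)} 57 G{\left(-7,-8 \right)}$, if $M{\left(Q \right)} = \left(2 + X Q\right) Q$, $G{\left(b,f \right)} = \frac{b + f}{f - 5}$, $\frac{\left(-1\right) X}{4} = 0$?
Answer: $\frac{15390}{13} \approx 1183.8$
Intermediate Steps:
$X = 0$ ($X = \left(-4\right) 0 = 0$)
$G{\left(b,f \right)} = \frac{b + f}{-5 + f}$
$M{\left(Q \right)} = 2 Q$ ($M{\left(Q \right)} = \left(2 + 0 Q\right) Q = \left(2 + 0\right) Q = 2 Q$)
$M{\left(9 \right)} 57 G{\left(-7,-8 \right)} = 2 \cdot 9 \cdot 57 \frac{-7 - 8}{-5 - 8} = 18 \cdot 57 \frac{1}{-13} \left(-15\right) = 1026 \left(\left(- \frac{1}{13}\right) \left(-15\right)\right) = 1026 \cdot \frac{15}{13} = \frac{15390}{13}$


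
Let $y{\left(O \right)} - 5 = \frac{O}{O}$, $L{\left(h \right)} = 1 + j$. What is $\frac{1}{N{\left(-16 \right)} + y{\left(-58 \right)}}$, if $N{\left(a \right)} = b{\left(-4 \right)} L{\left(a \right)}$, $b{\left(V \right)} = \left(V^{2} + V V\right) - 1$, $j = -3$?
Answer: $- \frac{1}{56} \approx -0.017857$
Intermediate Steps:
$L{\left(h \right)} = -2$ ($L{\left(h \right)} = 1 - 3 = -2$)
$b{\left(V \right)} = -1 + 2 V^{2}$ ($b{\left(V \right)} = \left(V^{2} + V^{2}\right) - 1 = 2 V^{2} - 1 = -1 + 2 V^{2}$)
$N{\left(a \right)} = -62$ ($N{\left(a \right)} = \left(-1 + 2 \left(-4\right)^{2}\right) \left(-2\right) = \left(-1 + 2 \cdot 16\right) \left(-2\right) = \left(-1 + 32\right) \left(-2\right) = 31 \left(-2\right) = -62$)
$y{\left(O \right)} = 6$ ($y{\left(O \right)} = 5 + \frac{O}{O} = 5 + 1 = 6$)
$\frac{1}{N{\left(-16 \right)} + y{\left(-58 \right)}} = \frac{1}{-62 + 6} = \frac{1}{-56} = - \frac{1}{56}$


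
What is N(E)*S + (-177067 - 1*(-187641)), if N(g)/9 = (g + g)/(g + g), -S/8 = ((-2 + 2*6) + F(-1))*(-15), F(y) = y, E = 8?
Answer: 20294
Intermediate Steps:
S = 1080 (S = -8*((-2 + 2*6) - 1)*(-15) = -8*((-2 + 12) - 1)*(-15) = -8*(10 - 1)*(-15) = -72*(-15) = -8*(-135) = 1080)
N(g) = 9 (N(g) = 9*((g + g)/(g + g)) = 9*((2*g)/((2*g))) = 9*((2*g)*(1/(2*g))) = 9*1 = 9)
N(E)*S + (-177067 - 1*(-187641)) = 9*1080 + (-177067 - 1*(-187641)) = 9720 + (-177067 + 187641) = 9720 + 10574 = 20294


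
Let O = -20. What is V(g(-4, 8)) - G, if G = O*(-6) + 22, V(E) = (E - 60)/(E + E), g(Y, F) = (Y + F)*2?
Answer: -581/4 ≈ -145.25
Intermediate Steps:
g(Y, F) = 2*F + 2*Y (g(Y, F) = (F + Y)*2 = 2*F + 2*Y)
V(E) = (-60 + E)/(2*E) (V(E) = (-60 + E)/((2*E)) = (-60 + E)*(1/(2*E)) = (-60 + E)/(2*E))
G = 142 (G = -20*(-6) + 22 = 120 + 22 = 142)
V(g(-4, 8)) - G = (-60 + (2*8 + 2*(-4)))/(2*(2*8 + 2*(-4))) - 1*142 = (-60 + (16 - 8))/(2*(16 - 8)) - 142 = (1/2)*(-60 + 8)/8 - 142 = (1/2)*(1/8)*(-52) - 142 = -13/4 - 142 = -581/4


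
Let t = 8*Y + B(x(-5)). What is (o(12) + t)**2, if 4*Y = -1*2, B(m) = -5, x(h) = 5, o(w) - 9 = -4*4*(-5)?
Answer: 6400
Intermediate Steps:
o(w) = 89 (o(w) = 9 - 4*4*(-5) = 9 - 16*(-5) = 9 + 80 = 89)
Y = -1/2 (Y = (-1*2)/4 = (1/4)*(-2) = -1/2 ≈ -0.50000)
t = -9 (t = 8*(-1/2) - 5 = -4 - 5 = -9)
(o(12) + t)**2 = (89 - 9)**2 = 80**2 = 6400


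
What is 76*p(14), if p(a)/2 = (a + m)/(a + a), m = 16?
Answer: 1140/7 ≈ 162.86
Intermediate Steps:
p(a) = (16 + a)/a (p(a) = 2*((a + 16)/(a + a)) = 2*((16 + a)/((2*a))) = 2*((16 + a)*(1/(2*a))) = 2*((16 + a)/(2*a)) = (16 + a)/a)
76*p(14) = 76*((16 + 14)/14) = 76*((1/14)*30) = 76*(15/7) = 1140/7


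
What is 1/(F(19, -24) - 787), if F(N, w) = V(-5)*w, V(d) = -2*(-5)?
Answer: -1/1027 ≈ -0.00097371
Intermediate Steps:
V(d) = 10
F(N, w) = 10*w
1/(F(19, -24) - 787) = 1/(10*(-24) - 787) = 1/(-240 - 787) = 1/(-1027) = -1/1027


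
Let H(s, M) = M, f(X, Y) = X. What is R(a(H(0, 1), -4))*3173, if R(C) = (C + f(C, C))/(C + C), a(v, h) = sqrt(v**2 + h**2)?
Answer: 3173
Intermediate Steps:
a(v, h) = sqrt(h**2 + v**2)
R(C) = 1 (R(C) = (C + C)/(C + C) = (2*C)/((2*C)) = (2*C)*(1/(2*C)) = 1)
R(a(H(0, 1), -4))*3173 = 1*3173 = 3173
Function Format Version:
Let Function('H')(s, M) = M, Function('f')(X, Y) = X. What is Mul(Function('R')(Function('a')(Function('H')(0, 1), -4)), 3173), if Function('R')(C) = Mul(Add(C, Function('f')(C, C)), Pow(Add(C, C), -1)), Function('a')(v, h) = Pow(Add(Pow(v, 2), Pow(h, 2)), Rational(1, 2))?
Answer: 3173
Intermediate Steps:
Function('a')(v, h) = Pow(Add(Pow(h, 2), Pow(v, 2)), Rational(1, 2))
Function('R')(C) = 1 (Function('R')(C) = Mul(Add(C, C), Pow(Add(C, C), -1)) = Mul(Mul(2, C), Pow(Mul(2, C), -1)) = Mul(Mul(2, C), Mul(Rational(1, 2), Pow(C, -1))) = 1)
Mul(Function('R')(Function('a')(Function('H')(0, 1), -4)), 3173) = Mul(1, 3173) = 3173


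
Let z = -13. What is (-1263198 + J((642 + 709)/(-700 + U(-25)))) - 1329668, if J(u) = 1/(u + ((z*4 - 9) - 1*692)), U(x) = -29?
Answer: -1426823046137/550288 ≈ -2.5929e+6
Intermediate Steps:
J(u) = 1/(-753 + u) (J(u) = 1/(u + ((-13*4 - 9) - 1*692)) = 1/(u + ((-52 - 9) - 692)) = 1/(u + (-61 - 692)) = 1/(u - 753) = 1/(-753 + u))
(-1263198 + J((642 + 709)/(-700 + U(-25)))) - 1329668 = (-1263198 + 1/(-753 + (642 + 709)/(-700 - 29))) - 1329668 = (-1263198 + 1/(-753 + 1351/(-729))) - 1329668 = (-1263198 + 1/(-753 + 1351*(-1/729))) - 1329668 = (-1263198 + 1/(-753 - 1351/729)) - 1329668 = (-1263198 + 1/(-550288/729)) - 1329668 = (-1263198 - 729/550288) - 1329668 = -695122701753/550288 - 1329668 = -1426823046137/550288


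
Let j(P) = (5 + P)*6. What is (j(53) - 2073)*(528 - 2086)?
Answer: 2687550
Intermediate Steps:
j(P) = 30 + 6*P
(j(53) - 2073)*(528 - 2086) = ((30 + 6*53) - 2073)*(528 - 2086) = ((30 + 318) - 2073)*(-1558) = (348 - 2073)*(-1558) = -1725*(-1558) = 2687550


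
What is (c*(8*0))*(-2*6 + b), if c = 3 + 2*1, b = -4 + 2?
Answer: 0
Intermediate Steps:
b = -2
c = 5 (c = 3 + 2 = 5)
(c*(8*0))*(-2*6 + b) = (5*(8*0))*(-2*6 - 2) = (5*0)*(-12 - 2) = 0*(-14) = 0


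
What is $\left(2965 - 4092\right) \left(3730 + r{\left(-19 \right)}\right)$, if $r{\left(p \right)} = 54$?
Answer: $-4264568$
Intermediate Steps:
$\left(2965 - 4092\right) \left(3730 + r{\left(-19 \right)}\right) = \left(2965 - 4092\right) \left(3730 + 54\right) = \left(-1127\right) 3784 = -4264568$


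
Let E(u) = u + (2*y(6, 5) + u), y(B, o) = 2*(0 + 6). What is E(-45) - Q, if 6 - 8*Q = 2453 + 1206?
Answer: 3125/8 ≈ 390.63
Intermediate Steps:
y(B, o) = 12 (y(B, o) = 2*6 = 12)
Q = -3653/8 (Q = 3/4 - (2453 + 1206)/8 = 3/4 - 1/8*3659 = 3/4 - 3659/8 = -3653/8 ≈ -456.63)
E(u) = 24 + 2*u (E(u) = u + (2*12 + u) = u + (24 + u) = 24 + 2*u)
E(-45) - Q = (24 + 2*(-45)) - 1*(-3653/8) = (24 - 90) + 3653/8 = -66 + 3653/8 = 3125/8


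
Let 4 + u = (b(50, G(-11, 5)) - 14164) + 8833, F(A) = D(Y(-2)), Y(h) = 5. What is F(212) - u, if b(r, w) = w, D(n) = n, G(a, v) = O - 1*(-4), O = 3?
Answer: 5333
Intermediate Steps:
G(a, v) = 7 (G(a, v) = 3 - 1*(-4) = 3 + 4 = 7)
F(A) = 5
u = -5328 (u = -4 + ((7 - 14164) + 8833) = -4 + (-14157 + 8833) = -4 - 5324 = -5328)
F(212) - u = 5 - 1*(-5328) = 5 + 5328 = 5333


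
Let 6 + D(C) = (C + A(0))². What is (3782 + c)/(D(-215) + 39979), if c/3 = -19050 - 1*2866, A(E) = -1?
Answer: -61966/86629 ≈ -0.71530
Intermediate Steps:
c = -65748 (c = 3*(-19050 - 1*2866) = 3*(-19050 - 2866) = 3*(-21916) = -65748)
D(C) = -6 + (-1 + C)² (D(C) = -6 + (C - 1)² = -6 + (-1 + C)²)
(3782 + c)/(D(-215) + 39979) = (3782 - 65748)/((-6 + (-1 - 215)²) + 39979) = -61966/((-6 + (-216)²) + 39979) = -61966/((-6 + 46656) + 39979) = -61966/(46650 + 39979) = -61966/86629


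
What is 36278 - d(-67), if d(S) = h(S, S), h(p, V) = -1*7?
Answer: 36285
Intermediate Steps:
h(p, V) = -7
d(S) = -7
36278 - d(-67) = 36278 - 1*(-7) = 36278 + 7 = 36285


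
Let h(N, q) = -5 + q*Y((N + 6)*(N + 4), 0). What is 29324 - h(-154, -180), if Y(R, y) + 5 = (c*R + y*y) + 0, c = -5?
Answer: -19951571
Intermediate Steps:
Y(R, y) = -5 + y² - 5*R (Y(R, y) = -5 + ((-5*R + y*y) + 0) = -5 + ((-5*R + y²) + 0) = -5 + ((y² - 5*R) + 0) = -5 + (y² - 5*R) = -5 + y² - 5*R)
h(N, q) = -5 + q*(-5 - 5*(4 + N)*(6 + N)) (h(N, q) = -5 + q*(-5 + 0² - 5*(N + 6)*(N + 4)) = -5 + q*(-5 + 0 - 5*(6 + N)*(4 + N)) = -5 + q*(-5 + 0 - 5*(4 + N)*(6 + N)) = -5 + q*(-5 - 5*(4 + N)*(6 + N)))
29324 - h(-154, -180) = 29324 - (-5 + 5*(-180)*(-25 - 1*(-154)² - 10*(-154))) = 29324 - (-5 + 5*(-180)*(-25 - 1*23716 + 1540)) = 29324 - (-5 + 5*(-180)*(-25 - 23716 + 1540)) = 29324 - (-5 + 5*(-180)*(-22201)) = 29324 - (-5 + 19980900) = 29324 - 1*19980895 = 29324 - 19980895 = -19951571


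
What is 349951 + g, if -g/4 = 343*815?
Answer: -768229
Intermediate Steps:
g = -1118180 (g = -1372*815 = -4*279545 = -1118180)
349951 + g = 349951 - 1118180 = -768229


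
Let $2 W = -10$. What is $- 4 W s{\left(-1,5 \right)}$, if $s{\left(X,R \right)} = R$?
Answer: $100$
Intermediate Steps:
$W = -5$ ($W = \frac{1}{2} \left(-10\right) = -5$)
$- 4 W s{\left(-1,5 \right)} = \left(-4\right) \left(-5\right) 5 = 20 \cdot 5 = 100$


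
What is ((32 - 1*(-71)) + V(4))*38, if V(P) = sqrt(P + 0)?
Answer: 3990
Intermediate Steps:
V(P) = sqrt(P)
((32 - 1*(-71)) + V(4))*38 = ((32 - 1*(-71)) + sqrt(4))*38 = ((32 + 71) + 2)*38 = (103 + 2)*38 = 105*38 = 3990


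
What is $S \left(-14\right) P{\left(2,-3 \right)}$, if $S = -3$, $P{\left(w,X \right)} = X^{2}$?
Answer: $378$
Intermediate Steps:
$S \left(-14\right) P{\left(2,-3 \right)} = \left(-3\right) \left(-14\right) \left(-3\right)^{2} = 42 \cdot 9 = 378$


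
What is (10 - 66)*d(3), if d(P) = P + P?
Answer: -336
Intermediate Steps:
d(P) = 2*P
(10 - 66)*d(3) = (10 - 66)*(2*3) = -56*6 = -336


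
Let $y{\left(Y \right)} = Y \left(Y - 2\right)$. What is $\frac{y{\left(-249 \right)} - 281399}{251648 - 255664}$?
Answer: $\frac{54725}{1004} \approx 54.507$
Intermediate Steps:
$y{\left(Y \right)} = Y \left(-2 + Y\right)$
$\frac{y{\left(-249 \right)} - 281399}{251648 - 255664} = \frac{- 249 \left(-2 - 249\right) - 281399}{251648 - 255664} = \frac{\left(-249\right) \left(-251\right) - 281399}{-4016} = \left(62499 - 281399\right) \left(- \frac{1}{4016}\right) = \left(-218900\right) \left(- \frac{1}{4016}\right) = \frac{54725}{1004}$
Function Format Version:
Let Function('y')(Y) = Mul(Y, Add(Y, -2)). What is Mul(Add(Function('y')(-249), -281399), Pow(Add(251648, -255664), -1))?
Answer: Rational(54725, 1004) ≈ 54.507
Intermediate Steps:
Function('y')(Y) = Mul(Y, Add(-2, Y))
Mul(Add(Function('y')(-249), -281399), Pow(Add(251648, -255664), -1)) = Mul(Add(Mul(-249, Add(-2, -249)), -281399), Pow(Add(251648, -255664), -1)) = Mul(Add(Mul(-249, -251), -281399), Pow(-4016, -1)) = Mul(Add(62499, -281399), Rational(-1, 4016)) = Mul(-218900, Rational(-1, 4016)) = Rational(54725, 1004)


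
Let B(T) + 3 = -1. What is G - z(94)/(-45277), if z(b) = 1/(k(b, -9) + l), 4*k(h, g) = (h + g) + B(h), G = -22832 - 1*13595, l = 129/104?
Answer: -3686197298461/101194095 ≈ -36427.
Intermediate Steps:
B(T) = -4 (B(T) = -3 - 1 = -4)
l = 129/104 (l = 129*(1/104) = 129/104 ≈ 1.2404)
G = -36427 (G = -22832 - 13595 = -36427)
k(h, g) = -1 + g/4 + h/4 (k(h, g) = ((h + g) - 4)/4 = ((g + h) - 4)/4 = (-4 + g + h)/4 = -1 + g/4 + h/4)
z(b) = 1/(-209/104 + b/4) (z(b) = 1/((-1 + (¼)*(-9) + b/4) + 129/104) = 1/((-1 - 9/4 + b/4) + 129/104) = 1/((-13/4 + b/4) + 129/104) = 1/(-209/104 + b/4))
G - z(94)/(-45277) = -36427 - 104/(-209 + 26*94)/(-45277) = -36427 - 104/(-209 + 2444)*(-1)/45277 = -36427 - 104/2235*(-1)/45277 = -36427 - 104*(1/2235)*(-1)/45277 = -36427 - 104*(-1)/(2235*45277) = -36427 - 1*(-104/101194095) = -36427 + 104/101194095 = -3686197298461/101194095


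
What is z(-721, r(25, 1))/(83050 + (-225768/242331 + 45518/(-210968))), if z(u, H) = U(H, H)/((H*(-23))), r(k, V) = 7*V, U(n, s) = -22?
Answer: 187454983496/113928878544350233 ≈ 1.6454e-6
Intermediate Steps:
z(u, H) = 22/(23*H) (z(u, H) = -22*(-1/(23*H)) = -(-22)/(23*H) = 22/(23*H))
z(-721, r(25, 1))/(83050 + (-225768/242331 + 45518/(-210968))) = (22/(23*((7*1))))/(83050 + (-225768/242331 + 45518/(-210968))) = ((22/23)/7)/(83050 + (-225768*1/242331 + 45518*(-1/210968))) = ((22/23)*(⅐))/(83050 + (-75256/80777 - 22759/105484)) = 22/(161*(83050 - 9776707647/8520681068)) = 22/(161*(707632785989753/8520681068)) = (22/161)*(8520681068/707632785989753) = 187454983496/113928878544350233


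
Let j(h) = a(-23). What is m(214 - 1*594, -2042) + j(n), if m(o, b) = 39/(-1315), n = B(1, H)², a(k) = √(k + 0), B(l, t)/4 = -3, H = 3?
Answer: -39/1315 + I*√23 ≈ -0.029658 + 4.7958*I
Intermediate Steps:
B(l, t) = -12 (B(l, t) = 4*(-3) = -12)
a(k) = √k
n = 144 (n = (-12)² = 144)
j(h) = I*√23 (j(h) = √(-23) = I*√23)
m(o, b) = -39/1315 (m(o, b) = 39*(-1/1315) = -39/1315)
m(214 - 1*594, -2042) + j(n) = -39/1315 + I*√23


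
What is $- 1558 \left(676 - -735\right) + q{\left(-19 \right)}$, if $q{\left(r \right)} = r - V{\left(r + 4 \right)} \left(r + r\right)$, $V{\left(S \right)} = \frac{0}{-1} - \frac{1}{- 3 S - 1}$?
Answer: $- \frac{48363873}{22} \approx -2.1984 \cdot 10^{6}$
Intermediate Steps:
$V{\left(S \right)} = - \frac{1}{-1 - 3 S}$ ($V{\left(S \right)} = 0 \left(-1\right) - \frac{1}{-1 - 3 S} = 0 - \frac{1}{-1 - 3 S} = - \frac{1}{-1 - 3 S}$)
$q{\left(r \right)} = r - \frac{2 r}{13 + 3 r}$ ($q{\left(r \right)} = r - \frac{r + r}{1 + 3 \left(r + 4\right)} = r - \frac{2 r}{1 + 3 \left(4 + r\right)} = r - \frac{2 r}{1 + \left(12 + 3 r\right)} = r - \frac{2 r}{13 + 3 r}$)
$- 1558 \left(676 - -735\right) + q{\left(-19 \right)} = - 1558 \left(676 - -735\right) - \frac{19 \left(11 + 3 \left(-19\right)\right)}{13 + 3 \left(-19\right)} = - 1558 \left(676 + 735\right) - \frac{19 \left(11 - 57\right)}{13 - 57} = \left(-1558\right) 1411 - 19 \frac{1}{-44} \left(-46\right) = -2198338 - \left(- \frac{19}{44}\right) \left(-46\right) = -2198338 - \frac{437}{22} = - \frac{48363873}{22}$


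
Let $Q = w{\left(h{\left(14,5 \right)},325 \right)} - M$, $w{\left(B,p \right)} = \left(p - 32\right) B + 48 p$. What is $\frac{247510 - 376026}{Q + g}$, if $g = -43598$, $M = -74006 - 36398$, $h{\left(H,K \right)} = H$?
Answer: $- \frac{361}{243} \approx -1.4856$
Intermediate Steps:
$M = -110404$
$w{\left(B,p \right)} = 48 p + B \left(-32 + p\right)$ ($w{\left(B,p \right)} = \left(-32 + p\right) B + 48 p = B \left(-32 + p\right) + 48 p = 48 p + B \left(-32 + p\right)$)
$Q = 130106$ ($Q = \left(\left(-32\right) 14 + 48 \cdot 325 + 14 \cdot 325\right) - -110404 = \left(-448 + 15600 + 4550\right) + 110404 = 19702 + 110404 = 130106$)
$\frac{247510 - 376026}{Q + g} = \frac{247510 - 376026}{130106 - 43598} = - \frac{128516}{86508} = \left(-128516\right) \frac{1}{86508} = - \frac{361}{243}$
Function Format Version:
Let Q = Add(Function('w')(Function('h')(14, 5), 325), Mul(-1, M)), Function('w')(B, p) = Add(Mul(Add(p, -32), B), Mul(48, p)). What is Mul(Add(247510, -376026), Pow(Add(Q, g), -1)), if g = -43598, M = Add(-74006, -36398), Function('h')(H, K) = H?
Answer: Rational(-361, 243) ≈ -1.4856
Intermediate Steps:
M = -110404
Function('w')(B, p) = Add(Mul(48, p), Mul(B, Add(-32, p))) (Function('w')(B, p) = Add(Mul(Add(-32, p), B), Mul(48, p)) = Add(Mul(B, Add(-32, p)), Mul(48, p)) = Add(Mul(48, p), Mul(B, Add(-32, p))))
Q = 130106 (Q = Add(Add(Mul(-32, 14), Mul(48, 325), Mul(14, 325)), Mul(-1, -110404)) = Add(Add(-448, 15600, 4550), 110404) = Add(19702, 110404) = 130106)
Mul(Add(247510, -376026), Pow(Add(Q, g), -1)) = Mul(Add(247510, -376026), Pow(Add(130106, -43598), -1)) = Mul(-128516, Pow(86508, -1)) = Mul(-128516, Rational(1, 86508)) = Rational(-361, 243)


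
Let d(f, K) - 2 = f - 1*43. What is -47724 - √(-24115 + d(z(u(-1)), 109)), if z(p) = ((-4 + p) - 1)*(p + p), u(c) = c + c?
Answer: -47724 - 8*I*√377 ≈ -47724.0 - 155.33*I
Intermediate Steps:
u(c) = 2*c
z(p) = 2*p*(-5 + p) (z(p) = (-5 + p)*(2*p) = 2*p*(-5 + p))
d(f, K) = -41 + f (d(f, K) = 2 + (f - 1*43) = 2 + (f - 43) = 2 + (-43 + f) = -41 + f)
-47724 - √(-24115 + d(z(u(-1)), 109)) = -47724 - √(-24115 + (-41 + 2*(2*(-1))*(-5 + 2*(-1)))) = -47724 - √(-24115 + (-41 + 2*(-2)*(-5 - 2))) = -47724 - √(-24115 + (-41 + 2*(-2)*(-7))) = -47724 - √(-24115 + (-41 + 28)) = -47724 - √(-24115 - 13) = -47724 - √(-24128) = -47724 - 8*I*√377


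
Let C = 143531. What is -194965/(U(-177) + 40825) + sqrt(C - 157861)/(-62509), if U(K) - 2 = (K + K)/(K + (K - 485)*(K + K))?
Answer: -257938695/54014119 - I*sqrt(14330)/62509 ≈ -4.7754 - 0.0019151*I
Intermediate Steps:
U(K) = 2 + 2*K/(K + 2*K*(-485 + K)) (U(K) = 2 + (K + K)/(K + (K - 485)*(K + K)) = 2 + (2*K)/(K + (-485 + K)*(2*K)) = 2 + (2*K)/(K + 2*K*(-485 + K)) = 2 + 2*K/(K + 2*K*(-485 + K)))
-194965/(U(-177) + 40825) + sqrt(C - 157861)/(-62509) = -194965/(4*(-484 - 177)/(-969 + 2*(-177)) + 40825) + sqrt(143531 - 157861)/(-62509) = -194965/(4*(-661)/(-969 - 354) + 40825) + sqrt(-14330)*(-1/62509) = -194965/(4*(-661)/(-1323) + 40825) + (I*sqrt(14330))*(-1/62509) = -194965/(4*(-1/1323)*(-661) + 40825) - I*sqrt(14330)/62509 = -194965/(2644/1323 + 40825) - I*sqrt(14330)/62509 = -194965/54014119/1323 - I*sqrt(14330)/62509 = -194965*1323/54014119 - I*sqrt(14330)/62509 = -257938695/54014119 - I*sqrt(14330)/62509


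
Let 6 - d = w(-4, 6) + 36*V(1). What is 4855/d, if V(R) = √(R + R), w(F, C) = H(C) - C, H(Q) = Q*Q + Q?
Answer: 24275/282 - 4855*√2/47 ≈ -60.004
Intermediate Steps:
H(Q) = Q + Q² (H(Q) = Q² + Q = Q + Q²)
w(F, C) = -C + C*(1 + C) (w(F, C) = C*(1 + C) - C = -C + C*(1 + C))
V(R) = √2*√R (V(R) = √(2*R) = √2*√R)
d = -30 - 36*√2 (d = 6 - (6² + 36*(√2*√1)) = 6 - (36 + 36*(√2*1)) = 6 - (36 + 36*√2) = 6 + (-36 - 36*√2) = -30 - 36*√2 ≈ -80.912)
4855/d = 4855/(-30 - 36*√2)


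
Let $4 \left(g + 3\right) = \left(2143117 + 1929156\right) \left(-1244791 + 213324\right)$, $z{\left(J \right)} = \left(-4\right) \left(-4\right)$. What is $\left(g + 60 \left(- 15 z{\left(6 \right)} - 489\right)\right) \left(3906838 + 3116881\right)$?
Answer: $- \frac{29502537378863672897}{4} \approx -7.3756 \cdot 10^{18}$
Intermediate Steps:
$z{\left(J \right)} = 16$
$g = - \frac{4200415214503}{4}$ ($g = -3 + \frac{\left(2143117 + 1929156\right) \left(-1244791 + 213324\right)}{4} = -3 + \frac{4072273 \left(-1031467\right)}{4} = -3 + \frac{1}{4} \left(-4200415214491\right) = -3 - \frac{4200415214491}{4} = - \frac{4200415214503}{4} \approx -1.0501 \cdot 10^{12}$)
$\left(g + 60 \left(- 15 z{\left(6 \right)} - 489\right)\right) \left(3906838 + 3116881\right) = \left(- \frac{4200415214503}{4} + 60 \left(\left(-15\right) 16 - 489\right)\right) \left(3906838 + 3116881\right) = \left(- \frac{4200415214503}{4} + 60 \left(-240 - 489\right)\right) 7023719 = \left(- \frac{4200415214503}{4} + 60 \left(-729\right)\right) 7023719 = \left(- \frac{4200415214503}{4} - 43740\right) 7023719 = \left(- \frac{4200415389463}{4}\right) 7023719 = - \frac{29502537378863672897}{4}$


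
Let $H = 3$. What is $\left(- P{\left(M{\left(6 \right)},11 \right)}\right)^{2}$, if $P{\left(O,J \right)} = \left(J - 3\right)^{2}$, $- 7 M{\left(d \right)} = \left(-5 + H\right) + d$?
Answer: $4096$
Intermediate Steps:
$M{\left(d \right)} = \frac{2}{7} - \frac{d}{7}$ ($M{\left(d \right)} = - \frac{\left(-5 + 3\right) + d}{7} = - \frac{-2 + d}{7} = \frac{2}{7} - \frac{d}{7}$)
$P{\left(O,J \right)} = \left(-3 + J\right)^{2}$
$\left(- P{\left(M{\left(6 \right)},11 \right)}\right)^{2} = \left(- \left(-3 + 11\right)^{2}\right)^{2} = \left(- 8^{2}\right)^{2} = \left(\left(-1\right) 64\right)^{2} = \left(-64\right)^{2} = 4096$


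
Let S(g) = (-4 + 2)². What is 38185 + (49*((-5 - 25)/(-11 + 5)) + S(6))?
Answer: 38434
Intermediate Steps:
S(g) = 4 (S(g) = (-2)² = 4)
38185 + (49*((-5 - 25)/(-11 + 5)) + S(6)) = 38185 + (49*((-5 - 25)/(-11 + 5)) + 4) = 38185 + (49*(-30/(-6)) + 4) = 38185 + (49*(-30*(-⅙)) + 4) = 38185 + (49*5 + 4) = 38185 + (245 + 4) = 38185 + 249 = 38434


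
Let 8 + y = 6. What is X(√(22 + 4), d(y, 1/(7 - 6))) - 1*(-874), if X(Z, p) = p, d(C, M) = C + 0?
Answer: 872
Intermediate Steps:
y = -2 (y = -8 + 6 = -2)
d(C, M) = C
X(√(22 + 4), d(y, 1/(7 - 6))) - 1*(-874) = -2 - 1*(-874) = -2 + 874 = 872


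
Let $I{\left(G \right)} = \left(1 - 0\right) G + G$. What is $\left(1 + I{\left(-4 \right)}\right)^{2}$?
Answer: $49$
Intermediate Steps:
$I{\left(G \right)} = 2 G$ ($I{\left(G \right)} = \left(1 + 0\right) G + G = 1 G + G = G + G = 2 G$)
$\left(1 + I{\left(-4 \right)}\right)^{2} = \left(1 + 2 \left(-4\right)\right)^{2} = \left(1 - 8\right)^{2} = \left(-7\right)^{2} = 49$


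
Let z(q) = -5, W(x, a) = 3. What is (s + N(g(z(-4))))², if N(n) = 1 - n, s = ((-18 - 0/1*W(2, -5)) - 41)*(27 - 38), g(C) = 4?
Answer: 417316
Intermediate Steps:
s = 649 (s = ((-18 - 0/1*3) - 41)*(27 - 38) = ((-18 - 0*1*3) - 41)*(-11) = ((-18 - 0*3) - 41)*(-11) = ((-18 - 1*0) - 41)*(-11) = ((-18 + 0) - 41)*(-11) = (-18 - 41)*(-11) = -59*(-11) = 649)
(s + N(g(z(-4))))² = (649 + (1 - 1*4))² = (649 + (1 - 4))² = (649 - 3)² = 646² = 417316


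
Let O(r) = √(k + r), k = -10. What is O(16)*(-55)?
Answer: -55*√6 ≈ -134.72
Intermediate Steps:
O(r) = √(-10 + r)
O(16)*(-55) = √(-10 + 16)*(-55) = √6*(-55) = -55*√6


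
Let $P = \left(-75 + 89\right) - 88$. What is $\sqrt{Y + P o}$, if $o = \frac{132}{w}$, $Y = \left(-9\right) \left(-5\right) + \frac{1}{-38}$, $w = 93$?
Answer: $\frac{3 i \sqrt{9260258}}{1178} \approx 7.7497 i$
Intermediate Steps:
$Y = \frac{1709}{38}$ ($Y = 45 - \frac{1}{38} = \frac{1709}{38} \approx 44.974$)
$o = \frac{44}{31}$ ($o = \frac{132}{93} = 132 \cdot \frac{1}{93} = \frac{44}{31} \approx 1.4194$)
$P = -74$ ($P = 14 - 88 = -74$)
$\sqrt{Y + P o} = \sqrt{\frac{1709}{38} - \frac{3256}{31}} = \sqrt{- \frac{70749}{1178}} = \frac{3 i \sqrt{9260258}}{1178}$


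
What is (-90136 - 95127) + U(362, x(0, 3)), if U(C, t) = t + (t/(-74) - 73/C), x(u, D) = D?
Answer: -1240687842/6697 ≈ -1.8526e+5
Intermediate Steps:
U(C, t) = -73/C + 73*t/74 (U(C, t) = t + (t*(-1/74) - 73/C) = t + (-t/74 - 73/C) = t + (-73/C - t/74) = -73/C + 73*t/74)
(-90136 - 95127) + U(362, x(0, 3)) = (-90136 - 95127) + (-73/362 + (73/74)*3) = -185263 + (-73*1/362 + 219/74) = -185263 + (-73/362 + 219/74) = -185263 + 18469/6697 = -1240687842/6697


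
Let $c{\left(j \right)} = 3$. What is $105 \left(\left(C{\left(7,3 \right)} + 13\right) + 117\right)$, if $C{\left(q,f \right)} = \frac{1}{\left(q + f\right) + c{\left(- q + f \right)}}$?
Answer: $\frac{177555}{13} \approx 13658.0$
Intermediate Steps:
$C{\left(q,f \right)} = \frac{1}{3 + f + q}$ ($C{\left(q,f \right)} = \frac{1}{\left(q + f\right) + 3} = \frac{1}{\left(f + q\right) + 3} = \frac{1}{3 + f + q}$)
$105 \left(\left(C{\left(7,3 \right)} + 13\right) + 117\right) = 105 \left(\left(\frac{1}{3 + 3 + 7} + 13\right) + 117\right) = 105 \left(\left(\frac{1}{13} + 13\right) + 117\right) = 105 \left(\frac{170}{13} + 117\right) = 105 \cdot \frac{1691}{13} = \frac{177555}{13}$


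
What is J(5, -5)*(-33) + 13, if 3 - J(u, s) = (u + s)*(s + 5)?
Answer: -86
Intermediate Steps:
J(u, s) = 3 - (5 + s)*(s + u) (J(u, s) = 3 - (u + s)*(s + 5) = 3 - (s + u)*(5 + s) = 3 - (5 + s)*(s + u))
J(5, -5)*(-33) + 13 = (3 - 1*(-5)² - 5*(-5) - 5*5 - 1*(-5)*5)*(-33) + 13 = (3 - 1*25 + 25 - 25 + 25)*(-33) + 13 = (3 - 25 + 25 - 25 + 25)*(-33) + 13 = 3*(-33) + 13 = -99 + 13 = -86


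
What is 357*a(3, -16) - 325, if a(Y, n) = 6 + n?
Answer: -3895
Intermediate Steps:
357*a(3, -16) - 325 = 357*(6 - 16) - 325 = 357*(-10) - 325 = -3570 - 325 = -3895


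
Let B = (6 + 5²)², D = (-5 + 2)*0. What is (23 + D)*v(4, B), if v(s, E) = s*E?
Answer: 88412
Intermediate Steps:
D = 0 (D = -3*0 = 0)
B = 961 (B = (6 + 25)² = 31² = 961)
v(s, E) = E*s
(23 + D)*v(4, B) = (23 + 0)*(961*4) = 23*3844 = 88412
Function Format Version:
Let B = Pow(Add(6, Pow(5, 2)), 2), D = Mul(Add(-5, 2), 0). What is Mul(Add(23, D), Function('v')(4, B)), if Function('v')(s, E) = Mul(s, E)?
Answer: 88412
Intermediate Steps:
D = 0 (D = Mul(-3, 0) = 0)
B = 961 (B = Pow(Add(6, 25), 2) = Pow(31, 2) = 961)
Function('v')(s, E) = Mul(E, s)
Mul(Add(23, D), Function('v')(4, B)) = Mul(Add(23, 0), Mul(961, 4)) = Mul(23, 3844) = 88412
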